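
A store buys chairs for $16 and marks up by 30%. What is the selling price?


Calculate the markup amount:
30% of $16 = $4.80
Add to cost:
$16 + $4.80 = $20.80

$20.80


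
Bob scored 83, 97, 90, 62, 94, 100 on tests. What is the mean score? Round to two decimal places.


Add the scores:
83 + 97 + 90 + 62 + 94 + 100 = 526
Divide by the number of tests:
526 / 6 = 87.6666... ≈ 87.67

87.67


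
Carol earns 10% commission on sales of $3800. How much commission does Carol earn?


Convert rate to decimal:
10% = 0.1
Multiply by sales:
$3800 x 0.1 = $380

$380


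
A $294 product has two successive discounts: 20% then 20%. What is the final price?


First discount:
20% of $294 = $58.80
Price after first discount:
$294 - $58.80 = $235.20
Second discount:
20% of $235.20 = $47.04
Final price:
$235.20 - $47.04 = $188.16

$188.16


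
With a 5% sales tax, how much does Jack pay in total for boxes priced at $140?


Calculate the tax:
5% of $140 = $7
Add tax to price:
$140 + $7 = $147

$147


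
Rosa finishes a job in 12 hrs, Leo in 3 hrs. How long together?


Rosa's rate: 1/12 of the job per hour
Leo's rate: 1/3 of the job per hour
Combined rate: 1/12 + 1/3 = 5/12 per hour
Time = 1 / (5/12) = 12/5 = 2.4 hours

2.4 hours


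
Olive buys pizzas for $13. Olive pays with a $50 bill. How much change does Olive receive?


Start with the amount paid:
$50
Subtract the price:
$50 - $13 = $37

$37


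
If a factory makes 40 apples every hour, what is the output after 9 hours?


Production rate: 40 apples per hour
Time: 9 hours
Total: 40 x 9 = 360 apples

360 apples


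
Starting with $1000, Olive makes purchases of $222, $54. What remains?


Add up expenses:
$222 + $54 = $276
Subtract from budget:
$1000 - $276 = $724

$724


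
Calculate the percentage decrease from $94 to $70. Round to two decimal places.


Find the absolute change:
|70 - 94| = 24
Divide by original and multiply by 100:
24 / 94 x 100 = 25.5319...% ≈ 25.53%

25.53%


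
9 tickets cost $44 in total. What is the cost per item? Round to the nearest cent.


Total cost: $44
Number of items: 9
Unit price: $44 / 9 = $4.8888... ≈ $4.89

$4.89


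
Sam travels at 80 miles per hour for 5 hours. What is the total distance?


Use the formula: distance = speed x time
Speed = 80 mph, Time = 5 hours
80 x 5 = 400 miles

400 miles


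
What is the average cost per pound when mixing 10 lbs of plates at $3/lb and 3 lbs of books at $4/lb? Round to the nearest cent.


Cost of plates:
10 x $3 = $30
Cost of books:
3 x $4 = $12
Total cost: $30 + $12 = $42
Total weight: 13 lbs
Average: $42 / 13 = $3.2307... ≈ $3.23/lb

$3.23/lb


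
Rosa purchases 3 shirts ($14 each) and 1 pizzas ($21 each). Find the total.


Cost of shirts:
3 x $14 = $42
Cost of pizzas:
1 x $21 = $21
Add both:
$42 + $21 = $63

$63


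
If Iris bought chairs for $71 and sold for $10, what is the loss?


Selling price = $10
Cost price = $71
Loss = cost price - selling price:
Loss = $71 - $10 = $61

$61


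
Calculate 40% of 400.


Convert percentage to decimal:
40% = 0.4
Multiply:
400 x 0.4 = 160

160


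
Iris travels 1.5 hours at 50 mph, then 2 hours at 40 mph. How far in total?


Leg 1 distance:
50 x 1.5 = 75 miles
Leg 2 distance:
40 x 2 = 80 miles
Total distance:
75 + 80 = 155 miles

155 miles


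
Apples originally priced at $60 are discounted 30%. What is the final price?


Calculate the discount amount:
30% of $60 = $18
Subtract from original:
$60 - $18 = $42

$42


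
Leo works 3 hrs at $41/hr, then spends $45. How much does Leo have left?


Calculate earnings:
3 x $41 = $123
Subtract spending:
$123 - $45 = $78

$78


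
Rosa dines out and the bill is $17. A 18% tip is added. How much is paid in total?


Calculate the tip:
18% of $17 = $3.06
Add tip to meal cost:
$17 + $3.06 = $20.06

$20.06


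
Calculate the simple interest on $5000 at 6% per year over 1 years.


Use the formula I = P x R x T / 100
P x R x T = 5000 x 6 x 1 = 30000
I = 30000 / 100 = $300

$300


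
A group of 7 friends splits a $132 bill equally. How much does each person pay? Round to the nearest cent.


Total bill: $132
Number of people: 7
Each pays: $132 / 7 = $18.8571... ≈ $18.86

$18.86


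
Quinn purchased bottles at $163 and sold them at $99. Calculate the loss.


Selling price = $99
Cost price = $163
Loss = cost price - selling price:
Loss = $163 - $99 = $64

$64


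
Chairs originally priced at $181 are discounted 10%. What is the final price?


Calculate the discount amount:
10% of $181 = $18.10
Subtract from original:
$181 - $18.10 = $162.90

$162.90


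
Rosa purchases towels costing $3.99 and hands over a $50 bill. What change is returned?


Start with the amount paid:
$50
Subtract the price:
$50 - $3.99 = $46.01

$46.01


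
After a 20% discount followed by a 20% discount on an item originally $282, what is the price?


First discount:
20% of $282 = $56.40
Price after first discount:
$282 - $56.40 = $225.60
Second discount:
20% of $225.60 = $45.12
Final price:
$225.60 - $45.12 = $180.48

$180.48


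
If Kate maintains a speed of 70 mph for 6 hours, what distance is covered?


Use the formula: distance = speed x time
Speed = 70 mph, Time = 6 hours
70 x 6 = 420 miles

420 miles


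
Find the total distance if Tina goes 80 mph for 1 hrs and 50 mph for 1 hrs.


Leg 1 distance:
80 x 1 = 80 miles
Leg 2 distance:
50 x 1 = 50 miles
Total distance:
80 + 50 = 130 miles

130 miles


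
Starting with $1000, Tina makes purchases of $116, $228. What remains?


Add up expenses:
$116 + $228 = $344
Subtract from budget:
$1000 - $344 = $656

$656


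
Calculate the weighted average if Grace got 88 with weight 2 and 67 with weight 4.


Weighted sum:
2 x 88 + 4 x 67 = 444
Total weight:
2 + 4 = 6
Weighted average:
444 / 6 = 74

74


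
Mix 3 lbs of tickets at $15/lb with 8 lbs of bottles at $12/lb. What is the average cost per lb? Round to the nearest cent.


Cost of tickets:
3 x $15 = $45
Cost of bottles:
8 x $12 = $96
Total cost: $45 + $96 = $141
Total weight: 11 lbs
Average: $141 / 11 = $12.8181... ≈ $12.82/lb

$12.82/lb


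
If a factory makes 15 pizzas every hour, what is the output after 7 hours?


Production rate: 15 pizzas per hour
Time: 7 hours
Total: 15 x 7 = 105 pizzas

105 pizzas


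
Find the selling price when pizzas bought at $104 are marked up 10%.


Calculate the markup amount:
10% of $104 = $10.40
Add to cost:
$104 + $10.40 = $114.40

$114.40


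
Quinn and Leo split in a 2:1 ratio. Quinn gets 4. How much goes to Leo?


Find the multiplier:
4 / 2 = 2
Apply to Leo's share:
1 x 2 = 2

2


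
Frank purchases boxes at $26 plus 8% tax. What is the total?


Calculate the tax:
8% of $26 = $2.08
Add tax to price:
$26 + $2.08 = $28.08

$28.08


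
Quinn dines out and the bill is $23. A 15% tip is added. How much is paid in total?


Calculate the tip:
15% of $23 = $3.45
Add tip to meal cost:
$23 + $3.45 = $26.45

$26.45


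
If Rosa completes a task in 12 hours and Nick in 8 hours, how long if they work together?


Rosa's rate: 1/12 of the job per hour
Nick's rate: 1/8 of the job per hour
Combined rate: 1/12 + 1/8 = 5/24 per hour
Time = 1 / (5/24) = 24/5 = 4.8 hours

4.8 hours


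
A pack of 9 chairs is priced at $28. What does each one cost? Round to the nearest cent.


Total cost: $28
Number of items: 9
Unit price: $28 / 9 = $3.1111... ≈ $3.11

$3.11


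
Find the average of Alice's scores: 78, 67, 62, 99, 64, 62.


Add the scores:
78 + 67 + 62 + 99 + 64 + 62 = 432
Divide by the number of tests:
432 / 6 = 72

72


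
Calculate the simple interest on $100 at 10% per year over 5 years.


Use the formula I = P x R x T / 100
P x R x T = 100 x 10 x 5 = 5000
I = 5000 / 100 = $50

$50


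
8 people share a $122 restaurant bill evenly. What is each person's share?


Total bill: $122
Number of people: 8
Each pays: $122 / 8 = $15.25

$15.25


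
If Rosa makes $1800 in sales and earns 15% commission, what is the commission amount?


Convert rate to decimal:
15% = 0.15
Multiply by sales:
$1800 x 0.15 = $270

$270


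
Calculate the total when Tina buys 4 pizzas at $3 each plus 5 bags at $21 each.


Cost of pizzas:
4 x $3 = $12
Cost of bags:
5 x $21 = $105
Add both:
$12 + $105 = $117

$117


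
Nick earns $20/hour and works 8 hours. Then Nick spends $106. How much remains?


Calculate earnings:
8 x $20 = $160
Subtract spending:
$160 - $106 = $54

$54


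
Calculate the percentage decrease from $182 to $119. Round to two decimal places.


Find the absolute change:
|119 - 182| = 63
Divide by original and multiply by 100:
63 / 182 x 100 = 34.6153...% ≈ 34.62%

34.62%


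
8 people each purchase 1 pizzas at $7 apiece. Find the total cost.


Cost per person:
1 x $7 = $7
Group total:
8 x $7 = $56

$56


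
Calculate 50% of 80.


Convert percentage to decimal:
50% = 0.5
Multiply:
80 x 0.5 = 40

40


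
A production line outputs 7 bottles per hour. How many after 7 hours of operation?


Production rate: 7 bottles per hour
Time: 7 hours
Total: 7 x 7 = 49 bottles

49 bottles


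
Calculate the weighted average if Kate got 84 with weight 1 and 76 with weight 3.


Weighted sum:
1 x 84 + 3 x 76 = 312
Total weight:
1 + 3 = 4
Weighted average:
312 / 4 = 78

78


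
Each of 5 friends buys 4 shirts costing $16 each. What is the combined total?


Cost per person:
4 x $16 = $64
Group total:
5 x $64 = $320

$320


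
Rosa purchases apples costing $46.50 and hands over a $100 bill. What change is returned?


Start with the amount paid:
$100
Subtract the price:
$100 - $46.50 = $53.50

$53.50


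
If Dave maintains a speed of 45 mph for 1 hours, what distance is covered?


Use the formula: distance = speed x time
Speed = 45 mph, Time = 1 hours
45 x 1 = 45 miles

45 miles


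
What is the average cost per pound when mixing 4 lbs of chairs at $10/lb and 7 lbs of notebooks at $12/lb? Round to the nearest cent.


Cost of chairs:
4 x $10 = $40
Cost of notebooks:
7 x $12 = $84
Total cost: $40 + $84 = $124
Total weight: 11 lbs
Average: $124 / 11 = $11.2727... ≈ $11.27/lb

$11.27/lb


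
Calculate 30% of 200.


Convert percentage to decimal:
30% = 0.3
Multiply:
200 x 0.3 = 60

60


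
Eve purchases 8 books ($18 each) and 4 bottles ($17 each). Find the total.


Cost of books:
8 x $18 = $144
Cost of bottles:
4 x $17 = $68
Add both:
$144 + $68 = $212

$212


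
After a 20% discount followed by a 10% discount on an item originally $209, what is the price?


First discount:
20% of $209 = $41.80
Price after first discount:
$209 - $41.80 = $167.20
Second discount:
10% of $167.20 = $16.72
Final price:
$167.20 - $16.72 = $150.48

$150.48


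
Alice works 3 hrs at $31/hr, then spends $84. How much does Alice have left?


Calculate earnings:
3 x $31 = $93
Subtract spending:
$93 - $84 = $9

$9


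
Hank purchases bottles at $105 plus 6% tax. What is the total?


Calculate the tax:
6% of $105 = $6.30
Add tax to price:
$105 + $6.30 = $111.30

$111.30


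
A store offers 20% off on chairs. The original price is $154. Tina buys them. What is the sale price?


Calculate the discount amount:
20% of $154 = $30.80
Subtract from original:
$154 - $30.80 = $123.20

$123.20


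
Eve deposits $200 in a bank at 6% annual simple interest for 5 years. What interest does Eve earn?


Use the formula I = P x R x T / 100
P x R x T = 200 x 6 x 5 = 6000
I = 6000 / 100 = $60

$60


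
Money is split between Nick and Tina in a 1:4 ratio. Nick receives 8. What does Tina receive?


Find the multiplier:
8 / 1 = 8
Apply to Tina's share:
4 x 8 = 32

32


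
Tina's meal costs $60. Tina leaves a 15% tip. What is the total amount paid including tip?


Calculate the tip:
15% of $60 = $9
Add tip to meal cost:
$60 + $9 = $69

$69


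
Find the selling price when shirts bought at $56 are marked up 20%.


Calculate the markup amount:
20% of $56 = $11.20
Add to cost:
$56 + $11.20 = $67.20

$67.20


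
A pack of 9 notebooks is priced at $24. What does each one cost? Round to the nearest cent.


Total cost: $24
Number of items: 9
Unit price: $24 / 9 = $2.6666... ≈ $2.67

$2.67


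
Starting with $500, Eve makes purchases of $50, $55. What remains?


Add up expenses:
$50 + $55 = $105
Subtract from budget:
$500 - $105 = $395

$395


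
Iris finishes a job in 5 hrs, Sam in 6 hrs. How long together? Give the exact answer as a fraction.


Iris's rate: 1/5 of the job per hour
Sam's rate: 1/6 of the job per hour
Combined rate: 1/5 + 1/6 = 11/30 per hour
Time = 1 / (11/30) = 30/11 hours (≈ 2.73 hours)

30/11 hours


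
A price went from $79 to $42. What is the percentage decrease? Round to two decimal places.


Find the absolute change:
|42 - 79| = 37
Divide by original and multiply by 100:
37 / 79 x 100 = 46.8354...% ≈ 46.84%

46.84%


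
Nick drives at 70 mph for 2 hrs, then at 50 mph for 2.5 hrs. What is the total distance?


Leg 1 distance:
70 x 2 = 140 miles
Leg 2 distance:
50 x 2.5 = 125 miles
Total distance:
140 + 125 = 265 miles

265 miles


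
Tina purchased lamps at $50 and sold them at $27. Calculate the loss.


Selling price = $27
Cost price = $50
Loss = cost price - selling price:
Loss = $50 - $27 = $23

$23


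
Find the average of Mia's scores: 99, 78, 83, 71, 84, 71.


Add the scores:
99 + 78 + 83 + 71 + 84 + 71 = 486
Divide by the number of tests:
486 / 6 = 81

81


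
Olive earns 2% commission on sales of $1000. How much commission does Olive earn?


Convert rate to decimal:
2% = 0.02
Multiply by sales:
$1000 x 0.02 = $20

$20


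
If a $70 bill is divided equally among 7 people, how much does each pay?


Total bill: $70
Number of people: 7
Each pays: $70 / 7 = $10

$10


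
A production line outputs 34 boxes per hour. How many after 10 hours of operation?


Production rate: 34 boxes per hour
Time: 10 hours
Total: 34 x 10 = 340 boxes

340 boxes


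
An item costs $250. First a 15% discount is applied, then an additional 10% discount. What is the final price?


First discount:
15% of $250 = $37.50
Price after first discount:
$250 - $37.50 = $212.50
Second discount:
10% of $212.50 = $21.25
Final price:
$212.50 - $21.25 = $191.25

$191.25


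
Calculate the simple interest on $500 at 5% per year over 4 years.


Use the formula I = P x R x T / 100
P x R x T = 500 x 5 x 4 = 10000
I = 10000 / 100 = $100

$100


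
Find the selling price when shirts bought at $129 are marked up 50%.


Calculate the markup amount:
50% of $129 = $64.50
Add to cost:
$129 + $64.50 = $193.50

$193.50


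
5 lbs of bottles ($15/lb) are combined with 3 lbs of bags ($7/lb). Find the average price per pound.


Cost of bottles:
5 x $15 = $75
Cost of bags:
3 x $7 = $21
Total cost: $75 + $21 = $96
Total weight: 8 lbs
Average: $96 / 8 = $12/lb

$12/lb


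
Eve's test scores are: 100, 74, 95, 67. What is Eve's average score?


Add the scores:
100 + 74 + 95 + 67 = 336
Divide by the number of tests:
336 / 4 = 84

84


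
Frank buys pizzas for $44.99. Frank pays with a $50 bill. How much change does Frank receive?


Start with the amount paid:
$50
Subtract the price:
$50 - $44.99 = $5.01

$5.01


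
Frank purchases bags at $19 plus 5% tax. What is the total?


Calculate the tax:
5% of $19 = $0.95
Add tax to price:
$19 + $0.95 = $19.95

$19.95


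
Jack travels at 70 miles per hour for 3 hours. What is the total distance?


Use the formula: distance = speed x time
Speed = 70 mph, Time = 3 hours
70 x 3 = 210 miles

210 miles


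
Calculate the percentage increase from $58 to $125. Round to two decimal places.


Find the absolute change:
|125 - 58| = 67
Divide by original and multiply by 100:
67 / 58 x 100 = 115.5172...% ≈ 115.52%

115.52%


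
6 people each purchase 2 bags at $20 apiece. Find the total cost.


Cost per person:
2 x $20 = $40
Group total:
6 x $40 = $240

$240


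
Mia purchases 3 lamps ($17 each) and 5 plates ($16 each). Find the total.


Cost of lamps:
3 x $17 = $51
Cost of plates:
5 x $16 = $80
Add both:
$51 + $80 = $131

$131


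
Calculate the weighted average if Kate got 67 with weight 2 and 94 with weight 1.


Weighted sum:
2 x 67 + 1 x 94 = 228
Total weight:
2 + 1 = 3
Weighted average:
228 / 3 = 76

76


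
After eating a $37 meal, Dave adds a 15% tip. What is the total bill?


Calculate the tip:
15% of $37 = $5.55
Add tip to meal cost:
$37 + $5.55 = $42.55

$42.55


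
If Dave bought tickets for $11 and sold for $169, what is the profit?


Selling price = $169
Cost price = $11
Profit = selling price - cost price:
Profit = $169 - $11 = $158

$158


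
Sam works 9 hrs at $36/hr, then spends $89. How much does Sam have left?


Calculate earnings:
9 x $36 = $324
Subtract spending:
$324 - $89 = $235

$235


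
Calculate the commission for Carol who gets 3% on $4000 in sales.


Convert rate to decimal:
3% = 0.03
Multiply by sales:
$4000 x 0.03 = $120

$120


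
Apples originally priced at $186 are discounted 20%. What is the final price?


Calculate the discount amount:
20% of $186 = $37.20
Subtract from original:
$186 - $37.20 = $148.80

$148.80


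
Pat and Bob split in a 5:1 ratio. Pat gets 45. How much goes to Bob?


Find the multiplier:
45 / 5 = 9
Apply to Bob's share:
1 x 9 = 9

9


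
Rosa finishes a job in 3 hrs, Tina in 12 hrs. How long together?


Rosa's rate: 1/3 of the job per hour
Tina's rate: 1/12 of the job per hour
Combined rate: 1/3 + 1/12 = 5/12 per hour
Time = 1 / (5/12) = 12/5 = 2.4 hours

2.4 hours


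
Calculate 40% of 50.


Convert percentage to decimal:
40% = 0.4
Multiply:
50 x 0.4 = 20

20


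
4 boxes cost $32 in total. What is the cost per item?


Total cost: $32
Number of items: 4
Unit price: $32 / 4 = $8

$8


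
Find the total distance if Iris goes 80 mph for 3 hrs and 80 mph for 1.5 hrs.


Leg 1 distance:
80 x 3 = 240 miles
Leg 2 distance:
80 x 1.5 = 120 miles
Total distance:
240 + 120 = 360 miles

360 miles


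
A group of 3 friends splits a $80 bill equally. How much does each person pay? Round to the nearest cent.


Total bill: $80
Number of people: 3
Each pays: $80 / 3 = $26.6666... ≈ $26.67

$26.67


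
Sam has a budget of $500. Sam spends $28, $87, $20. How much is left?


Add up expenses:
$28 + $87 + $20 = $135
Subtract from budget:
$500 - $135 = $365

$365


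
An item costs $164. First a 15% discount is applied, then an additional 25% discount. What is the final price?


First discount:
15% of $164 = $24.60
Price after first discount:
$164 - $24.60 = $139.40
Second discount:
25% of $139.40 = $34.85
Final price:
$139.40 - $34.85 = $104.55

$104.55


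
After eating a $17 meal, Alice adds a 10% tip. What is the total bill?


Calculate the tip:
10% of $17 = $1.70
Add tip to meal cost:
$17 + $1.70 = $18.70

$18.70


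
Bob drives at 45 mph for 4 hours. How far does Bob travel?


Use the formula: distance = speed x time
Speed = 45 mph, Time = 4 hours
45 x 4 = 180 miles

180 miles


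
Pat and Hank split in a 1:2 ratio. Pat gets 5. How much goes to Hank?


Find the multiplier:
5 / 1 = 5
Apply to Hank's share:
2 x 5 = 10

10


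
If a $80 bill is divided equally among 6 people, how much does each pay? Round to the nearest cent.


Total bill: $80
Number of people: 6
Each pays: $80 / 6 = $13.3333... ≈ $13.33

$13.33


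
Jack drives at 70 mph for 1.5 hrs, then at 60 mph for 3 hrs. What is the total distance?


Leg 1 distance:
70 x 1.5 = 105 miles
Leg 2 distance:
60 x 3 = 180 miles
Total distance:
105 + 180 = 285 miles

285 miles


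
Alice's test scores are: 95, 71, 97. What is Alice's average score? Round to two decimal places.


Add the scores:
95 + 71 + 97 = 263
Divide by the number of tests:
263 / 3 = 87.6666... ≈ 87.67

87.67


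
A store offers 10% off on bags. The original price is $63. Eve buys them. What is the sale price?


Calculate the discount amount:
10% of $63 = $6.30
Subtract from original:
$63 - $6.30 = $56.70

$56.70


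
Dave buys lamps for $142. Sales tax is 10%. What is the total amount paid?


Calculate the tax:
10% of $142 = $14.20
Add tax to price:
$142 + $14.20 = $156.20

$156.20


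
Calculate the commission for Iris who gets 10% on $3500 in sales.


Convert rate to decimal:
10% = 0.1
Multiply by sales:
$3500 x 0.1 = $350

$350


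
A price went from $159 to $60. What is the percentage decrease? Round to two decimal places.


Find the absolute change:
|60 - 159| = 99
Divide by original and multiply by 100:
99 / 159 x 100 = 62.2641...% ≈ 62.26%

62.26%


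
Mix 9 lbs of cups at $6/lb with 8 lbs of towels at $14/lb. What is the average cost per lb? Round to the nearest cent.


Cost of cups:
9 x $6 = $54
Cost of towels:
8 x $14 = $112
Total cost: $54 + $112 = $166
Total weight: 17 lbs
Average: $166 / 17 = $9.7647... ≈ $9.76/lb

$9.76/lb


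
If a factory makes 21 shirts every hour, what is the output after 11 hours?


Production rate: 21 shirts per hour
Time: 11 hours
Total: 21 x 11 = 231 shirts

231 shirts


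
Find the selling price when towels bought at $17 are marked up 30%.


Calculate the markup amount:
30% of $17 = $5.10
Add to cost:
$17 + $5.10 = $22.10

$22.10


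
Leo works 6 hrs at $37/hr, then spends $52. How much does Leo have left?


Calculate earnings:
6 x $37 = $222
Subtract spending:
$222 - $52 = $170

$170


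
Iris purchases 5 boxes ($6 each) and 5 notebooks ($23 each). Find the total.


Cost of boxes:
5 x $6 = $30
Cost of notebooks:
5 x $23 = $115
Add both:
$30 + $115 = $145

$145


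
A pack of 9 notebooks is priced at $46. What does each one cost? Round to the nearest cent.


Total cost: $46
Number of items: 9
Unit price: $46 / 9 = $5.1111... ≈ $5.11

$5.11


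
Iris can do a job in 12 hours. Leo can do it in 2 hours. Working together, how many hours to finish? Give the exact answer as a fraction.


Iris's rate: 1/12 of the job per hour
Leo's rate: 1/2 of the job per hour
Combined rate: 1/12 + 1/2 = 7/12 per hour
Time = 1 / (7/12) = 12/7 hours (≈ 1.71 hours)

12/7 hours


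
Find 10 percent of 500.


Convert percentage to decimal:
10% = 0.1
Multiply:
500 x 0.1 = 50

50


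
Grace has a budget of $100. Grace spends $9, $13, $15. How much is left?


Add up expenses:
$9 + $13 + $15 = $37
Subtract from budget:
$100 - $37 = $63

$63


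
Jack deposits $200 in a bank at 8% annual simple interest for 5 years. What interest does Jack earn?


Use the formula I = P x R x T / 100
P x R x T = 200 x 8 x 5 = 8000
I = 8000 / 100 = $80

$80


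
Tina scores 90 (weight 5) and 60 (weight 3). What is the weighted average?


Weighted sum:
5 x 90 + 3 x 60 = 630
Total weight:
5 + 3 = 8
Weighted average:
630 / 8 = 78.75

78.75


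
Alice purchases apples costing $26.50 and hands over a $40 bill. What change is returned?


Start with the amount paid:
$40
Subtract the price:
$40 - $26.50 = $13.50

$13.50


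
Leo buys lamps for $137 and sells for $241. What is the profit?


Selling price = $241
Cost price = $137
Profit = selling price - cost price:
Profit = $241 - $137 = $104

$104


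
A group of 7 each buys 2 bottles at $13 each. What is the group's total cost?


Cost per person:
2 x $13 = $26
Group total:
7 x $26 = $182

$182


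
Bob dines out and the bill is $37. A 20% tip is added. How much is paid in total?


Calculate the tip:
20% of $37 = $7.40
Add tip to meal cost:
$37 + $7.40 = $44.40

$44.40


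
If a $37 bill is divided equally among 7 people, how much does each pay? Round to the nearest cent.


Total bill: $37
Number of people: 7
Each pays: $37 / 7 = $5.2857... ≈ $5.29

$5.29


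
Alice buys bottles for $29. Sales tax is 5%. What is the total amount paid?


Calculate the tax:
5% of $29 = $1.45
Add tax to price:
$29 + $1.45 = $30.45

$30.45


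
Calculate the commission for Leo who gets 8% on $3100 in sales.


Convert rate to decimal:
8% = 0.08
Multiply by sales:
$3100 x 0.08 = $248

$248


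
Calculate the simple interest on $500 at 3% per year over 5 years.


Use the formula I = P x R x T / 100
P x R x T = 500 x 3 x 5 = 7500
I = 7500 / 100 = $75

$75


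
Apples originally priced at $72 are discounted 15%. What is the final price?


Calculate the discount amount:
15% of $72 = $10.80
Subtract from original:
$72 - $10.80 = $61.20

$61.20


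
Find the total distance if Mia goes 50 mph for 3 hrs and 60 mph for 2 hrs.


Leg 1 distance:
50 x 3 = 150 miles
Leg 2 distance:
60 x 2 = 120 miles
Total distance:
150 + 120 = 270 miles

270 miles


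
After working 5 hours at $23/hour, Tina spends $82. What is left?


Calculate earnings:
5 x $23 = $115
Subtract spending:
$115 - $82 = $33

$33


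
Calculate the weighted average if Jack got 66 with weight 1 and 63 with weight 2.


Weighted sum:
1 x 66 + 2 x 63 = 192
Total weight:
1 + 2 = 3
Weighted average:
192 / 3 = 64

64


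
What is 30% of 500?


Convert percentage to decimal:
30% = 0.3
Multiply:
500 x 0.3 = 150

150


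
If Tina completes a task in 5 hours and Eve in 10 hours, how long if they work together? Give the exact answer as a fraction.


Tina's rate: 1/5 of the job per hour
Eve's rate: 1/10 of the job per hour
Combined rate: 1/5 + 1/10 = 3/10 per hour
Time = 1 / (3/10) = 10/3 hours (≈ 3.33 hours)

10/3 hours


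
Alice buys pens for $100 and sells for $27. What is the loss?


Selling price = $27
Cost price = $100
Loss = cost price - selling price:
Loss = $100 - $27 = $73

$73


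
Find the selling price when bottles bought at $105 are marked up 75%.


Calculate the markup amount:
75% of $105 = $78.75
Add to cost:
$105 + $78.75 = $183.75

$183.75


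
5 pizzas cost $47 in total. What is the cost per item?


Total cost: $47
Number of items: 5
Unit price: $47 / 5 = $9.40

$9.40


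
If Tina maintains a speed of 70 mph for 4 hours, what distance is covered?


Use the formula: distance = speed x time
Speed = 70 mph, Time = 4 hours
70 x 4 = 280 miles

280 miles


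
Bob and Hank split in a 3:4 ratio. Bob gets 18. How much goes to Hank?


Find the multiplier:
18 / 3 = 6
Apply to Hank's share:
4 x 6 = 24

24


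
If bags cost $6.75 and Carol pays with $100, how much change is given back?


Start with the amount paid:
$100
Subtract the price:
$100 - $6.75 = $93.25

$93.25


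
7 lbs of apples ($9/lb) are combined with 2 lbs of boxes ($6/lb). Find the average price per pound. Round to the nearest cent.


Cost of apples:
7 x $9 = $63
Cost of boxes:
2 x $6 = $12
Total cost: $63 + $12 = $75
Total weight: 9 lbs
Average: $75 / 9 = $8.3333... ≈ $8.33/lb

$8.33/lb


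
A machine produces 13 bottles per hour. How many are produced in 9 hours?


Production rate: 13 bottles per hour
Time: 9 hours
Total: 13 x 9 = 117 bottles

117 bottles


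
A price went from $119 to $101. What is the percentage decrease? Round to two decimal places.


Find the absolute change:
|101 - 119| = 18
Divide by original and multiply by 100:
18 / 119 x 100 = 15.1260...% ≈ 15.13%

15.13%


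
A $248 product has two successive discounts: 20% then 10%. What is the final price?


First discount:
20% of $248 = $49.60
Price after first discount:
$248 - $49.60 = $198.40
Second discount:
10% of $198.40 = $19.84
Final price:
$198.40 - $19.84 = $178.56

$178.56


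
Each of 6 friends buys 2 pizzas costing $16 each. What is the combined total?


Cost per person:
2 x $16 = $32
Group total:
6 x $32 = $192

$192


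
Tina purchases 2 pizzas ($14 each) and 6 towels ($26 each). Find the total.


Cost of pizzas:
2 x $14 = $28
Cost of towels:
6 x $26 = $156
Add both:
$28 + $156 = $184

$184


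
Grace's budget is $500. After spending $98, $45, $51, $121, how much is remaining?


Add up expenses:
$98 + $45 + $51 + $121 = $315
Subtract from budget:
$500 - $315 = $185

$185


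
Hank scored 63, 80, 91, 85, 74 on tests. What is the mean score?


Add the scores:
63 + 80 + 91 + 85 + 74 = 393
Divide by the number of tests:
393 / 5 = 78.6

78.6


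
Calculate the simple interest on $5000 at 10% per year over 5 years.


Use the formula I = P x R x T / 100
P x R x T = 5000 x 10 x 5 = 250000
I = 250000 / 100 = $2500

$2500


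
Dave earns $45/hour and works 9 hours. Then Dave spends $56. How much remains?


Calculate earnings:
9 x $45 = $405
Subtract spending:
$405 - $56 = $349

$349


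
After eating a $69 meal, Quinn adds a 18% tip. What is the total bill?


Calculate the tip:
18% of $69 = $12.42
Add tip to meal cost:
$69 + $12.42 = $81.42

$81.42


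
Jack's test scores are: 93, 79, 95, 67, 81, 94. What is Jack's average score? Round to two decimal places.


Add the scores:
93 + 79 + 95 + 67 + 81 + 94 = 509
Divide by the number of tests:
509 / 6 = 84.8333... ≈ 84.83

84.83


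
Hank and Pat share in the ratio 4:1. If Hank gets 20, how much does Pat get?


Find the multiplier:
20 / 4 = 5
Apply to Pat's share:
1 x 5 = 5

5


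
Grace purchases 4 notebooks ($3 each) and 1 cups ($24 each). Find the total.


Cost of notebooks:
4 x $3 = $12
Cost of cups:
1 x $24 = $24
Add both:
$12 + $24 = $36

$36


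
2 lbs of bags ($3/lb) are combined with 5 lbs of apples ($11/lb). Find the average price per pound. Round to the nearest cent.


Cost of bags:
2 x $3 = $6
Cost of apples:
5 x $11 = $55
Total cost: $6 + $55 = $61
Total weight: 7 lbs
Average: $61 / 7 = $8.7142... ≈ $8.71/lb

$8.71/lb


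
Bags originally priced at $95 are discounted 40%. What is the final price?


Calculate the discount amount:
40% of $95 = $38
Subtract from original:
$95 - $38 = $57

$57


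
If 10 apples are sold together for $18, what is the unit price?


Total cost: $18
Number of items: 10
Unit price: $18 / 10 = $1.80

$1.80


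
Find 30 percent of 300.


Convert percentage to decimal:
30% = 0.3
Multiply:
300 x 0.3 = 90

90


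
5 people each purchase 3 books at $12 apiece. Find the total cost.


Cost per person:
3 x $12 = $36
Group total:
5 x $36 = $180

$180


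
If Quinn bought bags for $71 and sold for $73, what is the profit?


Selling price = $73
Cost price = $71
Profit = selling price - cost price:
Profit = $73 - $71 = $2

$2


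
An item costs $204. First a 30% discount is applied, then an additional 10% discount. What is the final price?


First discount:
30% of $204 = $61.20
Price after first discount:
$204 - $61.20 = $142.80
Second discount:
10% of $142.80 = $14.28
Final price:
$142.80 - $14.28 = $128.52

$128.52


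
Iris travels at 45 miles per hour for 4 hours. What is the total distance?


Use the formula: distance = speed x time
Speed = 45 mph, Time = 4 hours
45 x 4 = 180 miles

180 miles


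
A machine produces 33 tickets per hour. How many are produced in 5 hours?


Production rate: 33 tickets per hour
Time: 5 hours
Total: 33 x 5 = 165 tickets

165 tickets


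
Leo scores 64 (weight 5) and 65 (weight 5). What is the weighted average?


Weighted sum:
5 x 64 + 5 x 65 = 645
Total weight:
5 + 5 = 10
Weighted average:
645 / 10 = 64.5

64.5


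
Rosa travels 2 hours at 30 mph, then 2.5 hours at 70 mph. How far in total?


Leg 1 distance:
30 x 2 = 60 miles
Leg 2 distance:
70 x 2.5 = 175 miles
Total distance:
60 + 175 = 235 miles

235 miles


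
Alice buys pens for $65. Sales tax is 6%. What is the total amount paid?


Calculate the tax:
6% of $65 = $3.90
Add tax to price:
$65 + $3.90 = $68.90

$68.90


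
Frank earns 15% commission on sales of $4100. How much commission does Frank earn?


Convert rate to decimal:
15% = 0.15
Multiply by sales:
$4100 x 0.15 = $615

$615


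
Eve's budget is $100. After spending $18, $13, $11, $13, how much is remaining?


Add up expenses:
$18 + $13 + $11 + $13 = $55
Subtract from budget:
$100 - $55 = $45

$45


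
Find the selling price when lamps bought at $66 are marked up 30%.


Calculate the markup amount:
30% of $66 = $19.80
Add to cost:
$66 + $19.80 = $85.80

$85.80


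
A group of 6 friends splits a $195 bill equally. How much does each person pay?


Total bill: $195
Number of people: 6
Each pays: $195 / 6 = $32.50

$32.50


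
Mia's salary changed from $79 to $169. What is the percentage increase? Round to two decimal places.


Find the absolute change:
|169 - 79| = 90
Divide by original and multiply by 100:
90 / 79 x 100 = 113.9240...% ≈ 113.92%

113.92%


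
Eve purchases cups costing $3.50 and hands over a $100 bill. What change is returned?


Start with the amount paid:
$100
Subtract the price:
$100 - $3.50 = $96.50

$96.50


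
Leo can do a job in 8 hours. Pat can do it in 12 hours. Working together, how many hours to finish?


Leo's rate: 1/8 of the job per hour
Pat's rate: 1/12 of the job per hour
Combined rate: 1/8 + 1/12 = 5/24 per hour
Time = 1 / (5/24) = 24/5 = 4.8 hours

4.8 hours


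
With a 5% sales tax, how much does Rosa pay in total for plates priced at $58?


Calculate the tax:
5% of $58 = $2.90
Add tax to price:
$58 + $2.90 = $60.90

$60.90


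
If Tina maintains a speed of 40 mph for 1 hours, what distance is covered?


Use the formula: distance = speed x time
Speed = 40 mph, Time = 1 hours
40 x 1 = 40 miles

40 miles


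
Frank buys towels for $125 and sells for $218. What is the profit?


Selling price = $218
Cost price = $125
Profit = selling price - cost price:
Profit = $218 - $125 = $93

$93


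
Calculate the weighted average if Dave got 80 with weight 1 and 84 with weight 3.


Weighted sum:
1 x 80 + 3 x 84 = 332
Total weight:
1 + 3 = 4
Weighted average:
332 / 4 = 83

83


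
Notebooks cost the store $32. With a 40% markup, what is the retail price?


Calculate the markup amount:
40% of $32 = $12.80
Add to cost:
$32 + $12.80 = $44.80

$44.80


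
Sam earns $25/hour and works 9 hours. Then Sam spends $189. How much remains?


Calculate earnings:
9 x $25 = $225
Subtract spending:
$225 - $189 = $36

$36


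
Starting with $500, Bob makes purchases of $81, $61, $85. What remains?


Add up expenses:
$81 + $61 + $85 = $227
Subtract from budget:
$500 - $227 = $273

$273


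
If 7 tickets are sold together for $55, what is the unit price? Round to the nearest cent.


Total cost: $55
Number of items: 7
Unit price: $55 / 7 = $7.8571... ≈ $7.86

$7.86


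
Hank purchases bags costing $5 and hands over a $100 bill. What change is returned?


Start with the amount paid:
$100
Subtract the price:
$100 - $5 = $95

$95


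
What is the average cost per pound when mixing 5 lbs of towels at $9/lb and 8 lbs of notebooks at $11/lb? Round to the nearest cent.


Cost of towels:
5 x $9 = $45
Cost of notebooks:
8 x $11 = $88
Total cost: $45 + $88 = $133
Total weight: 13 lbs
Average: $133 / 13 = $10.2307... ≈ $10.23/lb

$10.23/lb


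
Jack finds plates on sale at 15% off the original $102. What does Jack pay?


Calculate the discount amount:
15% of $102 = $15.30
Subtract from original:
$102 - $15.30 = $86.70

$86.70


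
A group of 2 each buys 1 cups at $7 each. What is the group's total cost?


Cost per person:
1 x $7 = $7
Group total:
2 x $7 = $14

$14


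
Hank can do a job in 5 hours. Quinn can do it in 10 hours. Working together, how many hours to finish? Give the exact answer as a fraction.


Hank's rate: 1/5 of the job per hour
Quinn's rate: 1/10 of the job per hour
Combined rate: 1/5 + 1/10 = 3/10 per hour
Time = 1 / (3/10) = 10/3 hours (≈ 3.33 hours)

10/3 hours


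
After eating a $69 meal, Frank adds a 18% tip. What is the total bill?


Calculate the tip:
18% of $69 = $12.42
Add tip to meal cost:
$69 + $12.42 = $81.42

$81.42


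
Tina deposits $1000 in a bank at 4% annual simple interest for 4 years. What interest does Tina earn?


Use the formula I = P x R x T / 100
P x R x T = 1000 x 4 x 4 = 16000
I = 16000 / 100 = $160

$160


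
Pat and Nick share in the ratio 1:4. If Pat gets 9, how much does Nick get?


Find the multiplier:
9 / 1 = 9
Apply to Nick's share:
4 x 9 = 36

36


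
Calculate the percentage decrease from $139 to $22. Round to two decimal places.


Find the absolute change:
|22 - 139| = 117
Divide by original and multiply by 100:
117 / 139 x 100 = 84.1726...% ≈ 84.17%

84.17%


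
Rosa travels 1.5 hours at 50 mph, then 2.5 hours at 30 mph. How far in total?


Leg 1 distance:
50 x 1.5 = 75 miles
Leg 2 distance:
30 x 2.5 = 75 miles
Total distance:
75 + 75 = 150 miles

150 miles


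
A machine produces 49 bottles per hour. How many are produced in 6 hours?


Production rate: 49 bottles per hour
Time: 6 hours
Total: 49 x 6 = 294 bottles

294 bottles


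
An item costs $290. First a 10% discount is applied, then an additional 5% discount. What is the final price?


First discount:
10% of $290 = $29
Price after first discount:
$290 - $29 = $261
Second discount:
5% of $261 = $13.05
Final price:
$261 - $13.05 = $247.95

$247.95


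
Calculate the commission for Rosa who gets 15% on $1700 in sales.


Convert rate to decimal:
15% = 0.15
Multiply by sales:
$1700 x 0.15 = $255

$255


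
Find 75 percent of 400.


Convert percentage to decimal:
75% = 0.75
Multiply:
400 x 0.75 = 300

300


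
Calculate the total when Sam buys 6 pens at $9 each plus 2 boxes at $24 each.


Cost of pens:
6 x $9 = $54
Cost of boxes:
2 x $24 = $48
Add both:
$54 + $48 = $102

$102


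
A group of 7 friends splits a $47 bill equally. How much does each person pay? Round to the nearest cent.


Total bill: $47
Number of people: 7
Each pays: $47 / 7 = $6.7142... ≈ $6.71

$6.71


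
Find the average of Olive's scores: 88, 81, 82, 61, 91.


Add the scores:
88 + 81 + 82 + 61 + 91 = 403
Divide by the number of tests:
403 / 5 = 80.6

80.6


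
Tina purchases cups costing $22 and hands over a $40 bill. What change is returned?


Start with the amount paid:
$40
Subtract the price:
$40 - $22 = $18

$18


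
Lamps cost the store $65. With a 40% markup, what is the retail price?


Calculate the markup amount:
40% of $65 = $26
Add to cost:
$65 + $26 = $91

$91


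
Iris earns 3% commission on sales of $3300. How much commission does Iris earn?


Convert rate to decimal:
3% = 0.03
Multiply by sales:
$3300 x 0.03 = $99

$99


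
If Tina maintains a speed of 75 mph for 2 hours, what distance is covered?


Use the formula: distance = speed x time
Speed = 75 mph, Time = 2 hours
75 x 2 = 150 miles

150 miles


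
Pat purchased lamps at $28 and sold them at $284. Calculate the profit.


Selling price = $284
Cost price = $28
Profit = selling price - cost price:
Profit = $284 - $28 = $256

$256


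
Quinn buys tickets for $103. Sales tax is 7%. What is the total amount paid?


Calculate the tax:
7% of $103 = $7.21
Add tax to price:
$103 + $7.21 = $110.21

$110.21


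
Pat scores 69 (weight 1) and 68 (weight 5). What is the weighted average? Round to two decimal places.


Weighted sum:
1 x 69 + 5 x 68 = 409
Total weight:
1 + 5 = 6
Weighted average:
409 / 6 = 68.1666... ≈ 68.17

68.17


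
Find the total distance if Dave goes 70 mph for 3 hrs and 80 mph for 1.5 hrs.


Leg 1 distance:
70 x 3 = 210 miles
Leg 2 distance:
80 x 1.5 = 120 miles
Total distance:
210 + 120 = 330 miles

330 miles


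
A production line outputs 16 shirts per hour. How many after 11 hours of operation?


Production rate: 16 shirts per hour
Time: 11 hours
Total: 16 x 11 = 176 shirts

176 shirts
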